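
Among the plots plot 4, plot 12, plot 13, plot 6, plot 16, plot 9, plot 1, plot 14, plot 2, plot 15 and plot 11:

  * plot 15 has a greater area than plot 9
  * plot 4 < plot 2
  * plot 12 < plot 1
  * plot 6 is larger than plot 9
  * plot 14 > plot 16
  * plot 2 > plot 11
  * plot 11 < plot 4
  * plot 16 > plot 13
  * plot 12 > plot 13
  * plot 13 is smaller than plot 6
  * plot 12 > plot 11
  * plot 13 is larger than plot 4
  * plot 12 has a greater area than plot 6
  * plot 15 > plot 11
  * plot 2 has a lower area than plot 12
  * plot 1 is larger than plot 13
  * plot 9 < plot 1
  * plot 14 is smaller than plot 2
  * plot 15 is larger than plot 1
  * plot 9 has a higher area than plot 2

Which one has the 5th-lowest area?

plot 14

Chaining the given pairs: plot 11 < plot 4 < plot 13 < plot 16 < plot 14 < plot 2 < plot 9 < plot 6 < plot 12 < plot 1 < plot 15.
The 5th smallest is plot 14.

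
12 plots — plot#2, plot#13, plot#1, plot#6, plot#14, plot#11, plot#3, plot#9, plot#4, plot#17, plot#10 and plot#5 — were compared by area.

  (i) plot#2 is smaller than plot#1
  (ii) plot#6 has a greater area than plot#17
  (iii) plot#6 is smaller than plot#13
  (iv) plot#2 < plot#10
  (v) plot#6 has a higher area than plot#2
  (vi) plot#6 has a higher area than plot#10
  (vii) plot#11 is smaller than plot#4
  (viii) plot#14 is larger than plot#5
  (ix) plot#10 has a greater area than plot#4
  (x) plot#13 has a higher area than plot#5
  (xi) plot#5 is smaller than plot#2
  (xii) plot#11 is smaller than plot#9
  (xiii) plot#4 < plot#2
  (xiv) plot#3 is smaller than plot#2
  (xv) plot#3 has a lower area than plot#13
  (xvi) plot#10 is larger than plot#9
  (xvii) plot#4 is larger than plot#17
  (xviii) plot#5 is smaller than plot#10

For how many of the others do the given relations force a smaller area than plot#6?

From plot#6 the given relations immediately reach plot#17, plot#2, plot#10.
From those, plot#3, plot#5, plot#4, plot#9 — 7 in total.
From those, plot#11 — 8 in total.
No other element is forced below plot#6 by the given relations, so the count is 8.

8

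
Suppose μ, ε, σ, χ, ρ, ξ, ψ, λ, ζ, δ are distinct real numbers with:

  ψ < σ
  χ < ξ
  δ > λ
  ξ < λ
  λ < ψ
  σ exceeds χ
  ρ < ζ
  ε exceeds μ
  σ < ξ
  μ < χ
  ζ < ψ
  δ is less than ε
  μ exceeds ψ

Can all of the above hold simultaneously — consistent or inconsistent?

inconsistent

We have λ < ψ stated directly, yet also ψ < μ < χ < σ < ξ < λ by chaining the others — so ψ < λ. Contradiction.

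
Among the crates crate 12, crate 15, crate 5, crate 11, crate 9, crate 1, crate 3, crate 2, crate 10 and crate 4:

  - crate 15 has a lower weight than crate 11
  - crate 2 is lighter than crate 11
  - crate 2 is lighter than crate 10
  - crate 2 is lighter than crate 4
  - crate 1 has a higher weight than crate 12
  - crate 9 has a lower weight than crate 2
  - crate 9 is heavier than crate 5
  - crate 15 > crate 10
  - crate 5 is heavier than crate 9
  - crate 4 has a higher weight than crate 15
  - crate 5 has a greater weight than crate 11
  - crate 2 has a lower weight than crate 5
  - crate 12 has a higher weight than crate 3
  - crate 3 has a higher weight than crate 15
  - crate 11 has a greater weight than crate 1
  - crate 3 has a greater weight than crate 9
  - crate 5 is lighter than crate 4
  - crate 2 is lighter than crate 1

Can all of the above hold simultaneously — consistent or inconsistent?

inconsistent

Chaining the given relations yields crate 9 < crate 2 < crate 10 < crate 15 < crate 3 < crate 12 < crate 1 < crate 11 < crate 5, so crate 9 < crate 5. But one relation states crate 5 < crate 9. These cannot both hold.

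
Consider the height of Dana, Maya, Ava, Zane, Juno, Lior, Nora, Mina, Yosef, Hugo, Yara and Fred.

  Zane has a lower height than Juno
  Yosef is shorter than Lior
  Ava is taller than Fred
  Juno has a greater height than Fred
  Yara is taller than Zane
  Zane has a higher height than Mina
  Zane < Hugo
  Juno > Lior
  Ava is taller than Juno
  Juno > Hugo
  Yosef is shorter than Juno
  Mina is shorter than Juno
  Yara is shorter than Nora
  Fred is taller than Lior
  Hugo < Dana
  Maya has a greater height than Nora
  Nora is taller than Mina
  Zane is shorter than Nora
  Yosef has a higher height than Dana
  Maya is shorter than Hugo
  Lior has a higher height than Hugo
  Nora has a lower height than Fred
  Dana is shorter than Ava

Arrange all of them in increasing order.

Nothing is placed below Mina, so it is least; from there Mina < Zane; Zane < Yara; Yara < Nora; Nora < Maya; Maya < Hugo; Hugo < Dana; Dana < Yosef; Yosef < Lior; Lior < Fred; Fred < Juno; Juno < Ava, each given directly.

Mina < Zane < Yara < Nora < Maya < Hugo < Dana < Yosef < Lior < Fred < Juno < Ava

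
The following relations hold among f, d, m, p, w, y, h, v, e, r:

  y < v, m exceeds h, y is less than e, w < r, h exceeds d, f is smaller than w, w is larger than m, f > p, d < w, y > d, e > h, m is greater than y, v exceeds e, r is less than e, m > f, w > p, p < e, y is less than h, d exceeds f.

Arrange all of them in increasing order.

p < f < d < y < h < m < w < r < e < v

The consecutive links are each given: p < f; f < d; d < y; y < h; h < m; m < w; w < r; r < e; e < v.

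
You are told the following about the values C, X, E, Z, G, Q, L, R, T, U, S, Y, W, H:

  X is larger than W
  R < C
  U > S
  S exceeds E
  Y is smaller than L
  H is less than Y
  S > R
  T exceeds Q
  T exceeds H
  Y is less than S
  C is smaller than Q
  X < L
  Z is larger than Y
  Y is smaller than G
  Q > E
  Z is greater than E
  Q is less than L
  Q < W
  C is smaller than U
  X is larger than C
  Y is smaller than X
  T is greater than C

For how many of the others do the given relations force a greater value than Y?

Directly above Y: X, Z, G, L, S.
One step further: U (6 so far).
Nothing else is reachable above Y; 6 in all.

6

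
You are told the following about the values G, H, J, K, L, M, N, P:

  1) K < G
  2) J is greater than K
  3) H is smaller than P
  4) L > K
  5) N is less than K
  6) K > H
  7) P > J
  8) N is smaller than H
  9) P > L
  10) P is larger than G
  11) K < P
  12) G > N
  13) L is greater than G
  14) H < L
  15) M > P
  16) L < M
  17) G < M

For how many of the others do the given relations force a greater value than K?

5

From K the given relations immediately reach G, L, J, P.
From those, M — 5 in total.
No other element is forced above K by the given relations, so the count is 5.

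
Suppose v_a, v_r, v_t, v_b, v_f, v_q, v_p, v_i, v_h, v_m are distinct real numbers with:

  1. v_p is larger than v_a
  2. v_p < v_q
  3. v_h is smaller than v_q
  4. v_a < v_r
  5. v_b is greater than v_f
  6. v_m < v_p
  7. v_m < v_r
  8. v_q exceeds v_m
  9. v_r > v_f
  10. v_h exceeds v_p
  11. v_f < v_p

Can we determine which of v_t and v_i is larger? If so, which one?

undetermined

Following every chain through v_t: nothing is chained to v_t.
v_i is not reached, and no chain runs the other way from v_i to v_t.
So the given relations leave the order of v_t and v_i undetermined.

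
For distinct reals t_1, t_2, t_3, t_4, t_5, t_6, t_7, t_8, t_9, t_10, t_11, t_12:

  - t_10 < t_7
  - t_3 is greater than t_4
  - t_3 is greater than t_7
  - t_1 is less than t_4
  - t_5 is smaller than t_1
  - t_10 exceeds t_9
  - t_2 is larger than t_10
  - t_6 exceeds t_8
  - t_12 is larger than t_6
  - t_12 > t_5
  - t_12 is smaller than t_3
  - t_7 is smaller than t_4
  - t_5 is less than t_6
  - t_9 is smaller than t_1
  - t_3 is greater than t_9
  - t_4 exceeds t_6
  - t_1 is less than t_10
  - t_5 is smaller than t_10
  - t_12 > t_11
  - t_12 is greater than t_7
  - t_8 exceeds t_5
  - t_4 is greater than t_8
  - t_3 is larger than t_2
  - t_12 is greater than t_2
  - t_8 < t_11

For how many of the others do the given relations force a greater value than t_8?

5

Directly above t_8: t_6, t_11, t_4.
One step further: t_12, t_3 (5 so far).
No other element is forced above t_8 by the given relations, so the count is 5.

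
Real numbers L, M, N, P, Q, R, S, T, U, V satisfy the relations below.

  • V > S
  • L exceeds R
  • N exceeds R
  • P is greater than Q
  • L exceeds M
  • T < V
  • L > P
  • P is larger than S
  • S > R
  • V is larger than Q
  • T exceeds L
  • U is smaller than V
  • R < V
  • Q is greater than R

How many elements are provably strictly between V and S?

3

Chaining upward from S reaches: P, L, T.
Chaining downward from V reaches: R, M, Q, P, L, U, T.
Strictly between S and V are those in both lists: P, L, T — 3 elements.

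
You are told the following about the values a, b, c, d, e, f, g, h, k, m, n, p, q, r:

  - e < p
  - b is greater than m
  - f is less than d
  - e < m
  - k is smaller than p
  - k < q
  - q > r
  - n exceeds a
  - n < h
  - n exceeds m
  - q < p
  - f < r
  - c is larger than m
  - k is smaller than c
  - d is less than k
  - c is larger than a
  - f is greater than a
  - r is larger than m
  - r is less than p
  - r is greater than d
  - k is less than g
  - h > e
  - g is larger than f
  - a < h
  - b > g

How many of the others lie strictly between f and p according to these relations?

The relations place f below p. An element lies strictly between them when it is forced above f and also forced below p.
Above f: {d, k, r, g, q, b, c}. Below p: {e, a, m, d, k, r, q}.
Intersection: {d, k, r, q} — 4.

4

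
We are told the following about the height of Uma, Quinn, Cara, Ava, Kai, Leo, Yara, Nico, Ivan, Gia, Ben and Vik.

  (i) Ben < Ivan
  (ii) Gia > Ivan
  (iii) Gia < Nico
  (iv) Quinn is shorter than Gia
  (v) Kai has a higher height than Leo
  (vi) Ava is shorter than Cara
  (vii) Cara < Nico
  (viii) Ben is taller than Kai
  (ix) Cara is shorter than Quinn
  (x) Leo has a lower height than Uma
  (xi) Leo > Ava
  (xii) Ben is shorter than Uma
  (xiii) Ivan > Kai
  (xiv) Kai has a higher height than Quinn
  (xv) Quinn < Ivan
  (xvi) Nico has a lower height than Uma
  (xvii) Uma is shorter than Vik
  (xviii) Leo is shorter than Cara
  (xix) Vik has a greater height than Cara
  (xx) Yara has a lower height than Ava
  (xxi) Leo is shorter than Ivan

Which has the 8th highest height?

Quinn

Piecing the relations together gives one ordering: Yara < Ava < Leo < Cara < Quinn < Kai < Ben < Ivan < Gia < Nico < Uma < Vik.
The 8th largest is Quinn.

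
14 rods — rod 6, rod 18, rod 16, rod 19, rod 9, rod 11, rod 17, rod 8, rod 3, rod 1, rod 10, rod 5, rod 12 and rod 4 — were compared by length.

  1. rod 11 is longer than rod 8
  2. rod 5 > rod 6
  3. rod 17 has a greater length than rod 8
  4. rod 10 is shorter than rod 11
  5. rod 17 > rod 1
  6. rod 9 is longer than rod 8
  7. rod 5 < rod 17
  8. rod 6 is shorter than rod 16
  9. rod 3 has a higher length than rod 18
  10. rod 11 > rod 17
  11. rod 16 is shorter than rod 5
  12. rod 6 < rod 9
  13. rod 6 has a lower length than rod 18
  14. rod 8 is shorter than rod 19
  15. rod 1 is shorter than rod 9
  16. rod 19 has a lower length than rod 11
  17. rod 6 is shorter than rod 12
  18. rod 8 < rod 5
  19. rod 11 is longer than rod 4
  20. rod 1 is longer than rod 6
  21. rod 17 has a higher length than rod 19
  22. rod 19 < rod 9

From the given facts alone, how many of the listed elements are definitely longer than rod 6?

9

The elements the relations force above rod 6 are rod 18, rod 16, rod 12, rod 5, rod 1, rod 9, rod 17, rod 3, rod 11 — no chain reaches any other.
That is 9.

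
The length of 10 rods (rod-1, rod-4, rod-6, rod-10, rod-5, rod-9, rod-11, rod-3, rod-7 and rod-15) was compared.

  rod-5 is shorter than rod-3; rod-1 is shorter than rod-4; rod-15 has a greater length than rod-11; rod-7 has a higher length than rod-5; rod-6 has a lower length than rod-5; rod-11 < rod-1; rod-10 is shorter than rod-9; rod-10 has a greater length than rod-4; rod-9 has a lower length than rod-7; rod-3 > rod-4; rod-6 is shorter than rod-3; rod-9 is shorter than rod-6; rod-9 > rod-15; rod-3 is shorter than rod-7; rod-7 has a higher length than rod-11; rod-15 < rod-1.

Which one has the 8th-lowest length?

rod-5

Chaining the given pairs: rod-11 < rod-15 < rod-1 < rod-4 < rod-10 < rod-9 < rod-6 < rod-5 < rod-3 < rod-7.
Counting 8 from the smallest end gives rod-5.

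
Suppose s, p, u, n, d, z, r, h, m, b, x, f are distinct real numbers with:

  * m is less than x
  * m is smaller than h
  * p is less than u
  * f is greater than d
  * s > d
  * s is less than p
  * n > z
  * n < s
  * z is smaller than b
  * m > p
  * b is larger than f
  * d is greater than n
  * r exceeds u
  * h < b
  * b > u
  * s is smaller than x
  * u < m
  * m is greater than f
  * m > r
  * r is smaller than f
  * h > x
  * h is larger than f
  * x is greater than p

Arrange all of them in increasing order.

Nothing is placed below z, so it is least; from there z < n; n < d; d < s; s < p; p < u; u < r; r < f; f < m; m < x; x < h; h < b, each given directly.

z < n < d < s < p < u < r < f < m < x < h < b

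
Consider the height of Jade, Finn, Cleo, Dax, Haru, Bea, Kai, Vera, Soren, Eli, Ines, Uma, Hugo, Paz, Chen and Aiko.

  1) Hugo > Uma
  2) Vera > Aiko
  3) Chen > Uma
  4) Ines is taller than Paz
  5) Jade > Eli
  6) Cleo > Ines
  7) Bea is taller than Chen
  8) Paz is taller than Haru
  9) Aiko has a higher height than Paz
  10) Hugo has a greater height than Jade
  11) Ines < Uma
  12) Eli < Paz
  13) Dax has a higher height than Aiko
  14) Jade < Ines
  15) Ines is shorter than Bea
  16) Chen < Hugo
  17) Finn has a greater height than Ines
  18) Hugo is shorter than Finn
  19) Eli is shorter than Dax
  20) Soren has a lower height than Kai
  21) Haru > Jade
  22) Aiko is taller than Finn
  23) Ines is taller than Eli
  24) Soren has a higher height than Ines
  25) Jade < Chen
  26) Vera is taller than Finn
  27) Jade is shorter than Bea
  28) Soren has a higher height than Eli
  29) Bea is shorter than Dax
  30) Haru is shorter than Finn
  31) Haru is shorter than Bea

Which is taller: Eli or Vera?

Vera

Eli < Jade and Jade < Haru give Eli < Haru.
With Haru < Paz: Eli < Jade < Haru < Paz.
With Paz < Ines: Eli < Jade < Haru < Paz < Ines.
With Ines < Uma: Eli < Jade < Haru < Paz < Ines < Uma.
Then Uma < Chen extends the chain to Chen.
With Chen < Hugo: Eli < Jade < Haru < Paz < Ines < Uma < Chen < Hugo.
Then Hugo < Finn extends the chain to Finn.
Then Finn < Aiko extends the chain to Aiko.
With Aiko < Vera: Eli < Jade < Haru < Paz < Ines < Uma < Chen < Hugo < Finn < Aiko < Vera.
So Eli < Vera; Vera is the taller of the two.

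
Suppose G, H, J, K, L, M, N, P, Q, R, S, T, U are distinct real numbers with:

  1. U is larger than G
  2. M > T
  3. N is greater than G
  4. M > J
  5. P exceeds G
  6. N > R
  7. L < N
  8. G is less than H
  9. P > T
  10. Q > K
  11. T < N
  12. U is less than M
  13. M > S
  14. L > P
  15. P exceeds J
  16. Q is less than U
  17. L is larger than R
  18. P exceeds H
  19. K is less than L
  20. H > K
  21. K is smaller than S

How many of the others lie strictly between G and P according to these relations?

The relations place G below P. An element lies strictly between them when it is forced above G and also forced below P.
Above G: {H, U, M, L, N}. Below P: {K, H, J, T}.
Intersection: {H} — 1.

1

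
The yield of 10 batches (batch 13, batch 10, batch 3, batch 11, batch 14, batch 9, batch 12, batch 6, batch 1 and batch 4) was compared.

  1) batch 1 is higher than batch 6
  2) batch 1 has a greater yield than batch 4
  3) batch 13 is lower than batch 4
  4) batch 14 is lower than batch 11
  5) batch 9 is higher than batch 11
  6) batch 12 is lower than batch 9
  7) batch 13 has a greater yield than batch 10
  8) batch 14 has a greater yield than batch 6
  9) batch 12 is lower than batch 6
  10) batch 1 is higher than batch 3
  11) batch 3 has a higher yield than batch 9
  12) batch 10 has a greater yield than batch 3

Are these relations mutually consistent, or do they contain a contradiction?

The single ordering batch 12 < batch 6 < batch 14 < batch 11 < batch 9 < batch 3 < batch 10 < batch 13 < batch 4 < batch 1 satisfies every listed relation, so no contradiction arises.

consistent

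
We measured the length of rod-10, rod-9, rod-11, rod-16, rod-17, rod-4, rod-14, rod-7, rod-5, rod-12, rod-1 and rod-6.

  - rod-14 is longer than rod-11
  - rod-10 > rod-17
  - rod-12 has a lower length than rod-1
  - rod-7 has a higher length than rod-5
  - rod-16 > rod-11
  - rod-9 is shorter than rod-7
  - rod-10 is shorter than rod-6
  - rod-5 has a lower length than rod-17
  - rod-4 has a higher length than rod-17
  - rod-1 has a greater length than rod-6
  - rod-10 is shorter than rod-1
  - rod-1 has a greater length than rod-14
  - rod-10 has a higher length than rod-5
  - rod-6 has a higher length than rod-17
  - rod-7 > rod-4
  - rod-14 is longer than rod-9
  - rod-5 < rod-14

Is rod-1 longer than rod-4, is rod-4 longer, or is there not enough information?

Following every chain through rod-4: above rod-4 we get rod-7; below rod-4 we get rod-5, rod-17.
rod-1 is not reached, and no chain runs the other way from rod-1 to rod-4.
So the given relations leave the order of rod-4 and rod-1 undetermined.

undetermined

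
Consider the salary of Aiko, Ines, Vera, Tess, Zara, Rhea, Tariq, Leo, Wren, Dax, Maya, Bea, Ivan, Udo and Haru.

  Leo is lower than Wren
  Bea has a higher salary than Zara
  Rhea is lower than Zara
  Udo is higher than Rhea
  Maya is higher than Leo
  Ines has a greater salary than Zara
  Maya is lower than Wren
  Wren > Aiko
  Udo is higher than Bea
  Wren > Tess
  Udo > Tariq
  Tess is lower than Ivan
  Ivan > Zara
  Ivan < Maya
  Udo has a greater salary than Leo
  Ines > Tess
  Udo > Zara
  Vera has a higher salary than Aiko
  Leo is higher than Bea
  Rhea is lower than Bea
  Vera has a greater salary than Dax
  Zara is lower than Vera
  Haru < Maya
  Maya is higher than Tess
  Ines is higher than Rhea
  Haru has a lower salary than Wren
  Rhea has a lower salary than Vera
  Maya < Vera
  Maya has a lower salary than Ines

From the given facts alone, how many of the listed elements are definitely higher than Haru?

4

Directly above Haru: Maya, Wren.
One step further: Ines, Vera (4 so far).
No other element is forced above Haru by the given relations, so the count is 4.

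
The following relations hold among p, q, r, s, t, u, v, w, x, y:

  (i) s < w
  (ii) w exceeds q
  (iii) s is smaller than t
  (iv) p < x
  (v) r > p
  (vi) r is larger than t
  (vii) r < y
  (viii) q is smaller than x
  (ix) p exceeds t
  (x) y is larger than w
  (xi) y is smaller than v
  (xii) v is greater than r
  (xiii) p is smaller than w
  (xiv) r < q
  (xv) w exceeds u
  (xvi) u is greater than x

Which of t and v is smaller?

t < p < r < q < x < u < w < y < v, by transitivity through p, r, q, x, u, w, y.
So t < v; t is the smaller of the two.

t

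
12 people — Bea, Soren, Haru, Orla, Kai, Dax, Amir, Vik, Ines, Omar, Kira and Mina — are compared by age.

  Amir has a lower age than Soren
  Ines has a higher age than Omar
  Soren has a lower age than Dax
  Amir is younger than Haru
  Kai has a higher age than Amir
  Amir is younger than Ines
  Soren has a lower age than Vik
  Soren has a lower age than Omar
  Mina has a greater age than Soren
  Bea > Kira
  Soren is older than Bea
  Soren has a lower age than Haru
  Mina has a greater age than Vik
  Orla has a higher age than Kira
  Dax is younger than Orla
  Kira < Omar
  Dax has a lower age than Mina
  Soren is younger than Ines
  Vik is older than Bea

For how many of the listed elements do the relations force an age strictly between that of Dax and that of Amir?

Chaining upward from Amir reaches: Soren, Vik, Omar, Kai, Ines, Orla, Mina, Haru.
Chaining downward from Dax reaches: Kira, Bea, Soren.
Strictly between Amir and Dax are those in both lists: Soren — 1 element.

1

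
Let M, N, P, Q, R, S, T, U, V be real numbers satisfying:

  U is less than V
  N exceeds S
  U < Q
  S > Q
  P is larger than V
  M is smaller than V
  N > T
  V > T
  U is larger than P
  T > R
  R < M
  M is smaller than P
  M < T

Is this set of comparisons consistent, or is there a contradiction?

We have U < V stated directly, yet also V < P < U by chaining the others — so V < U. Contradiction.

inconsistent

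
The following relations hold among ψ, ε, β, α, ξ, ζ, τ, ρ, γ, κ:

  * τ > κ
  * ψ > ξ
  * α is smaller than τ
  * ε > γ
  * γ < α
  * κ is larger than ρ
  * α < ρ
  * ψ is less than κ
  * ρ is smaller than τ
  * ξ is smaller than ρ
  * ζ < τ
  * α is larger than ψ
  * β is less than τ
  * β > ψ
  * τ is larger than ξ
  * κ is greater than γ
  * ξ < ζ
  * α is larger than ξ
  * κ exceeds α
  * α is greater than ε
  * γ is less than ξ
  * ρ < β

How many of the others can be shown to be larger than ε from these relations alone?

5

The elements the relations force above ε are α, ρ, κ, β, τ — no chain reaches any other.
That is 5.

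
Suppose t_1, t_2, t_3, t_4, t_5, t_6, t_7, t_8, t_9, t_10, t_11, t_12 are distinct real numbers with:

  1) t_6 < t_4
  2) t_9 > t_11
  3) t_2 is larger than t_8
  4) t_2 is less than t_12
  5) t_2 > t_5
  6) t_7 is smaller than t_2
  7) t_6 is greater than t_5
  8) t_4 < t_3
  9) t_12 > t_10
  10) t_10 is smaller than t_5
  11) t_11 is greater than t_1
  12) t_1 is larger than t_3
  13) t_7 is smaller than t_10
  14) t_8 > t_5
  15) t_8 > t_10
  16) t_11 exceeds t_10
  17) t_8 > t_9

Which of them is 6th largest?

t_1

Chaining the given pairs: t_7 < t_10 < t_5 < t_6 < t_4 < t_3 < t_1 < t_11 < t_9 < t_8 < t_2 < t_12.
Counting 6 from the largest end gives t_1.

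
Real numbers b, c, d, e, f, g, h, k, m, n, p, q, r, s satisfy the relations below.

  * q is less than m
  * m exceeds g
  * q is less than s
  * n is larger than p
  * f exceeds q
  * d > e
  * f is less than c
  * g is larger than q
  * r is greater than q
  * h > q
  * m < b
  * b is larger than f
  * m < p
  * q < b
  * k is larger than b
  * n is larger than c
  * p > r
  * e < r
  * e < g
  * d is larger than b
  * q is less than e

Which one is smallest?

q

e is not least since q < e; r is not least since q < r; h is not least since q < h; g is not least since q < g; f is not least since q < f; m is not least since g < m; b is not least since f < b; d is not least since e < d; s is not least since q < s; p is not least since r < p; c is not least since f < c; n is not least since p < n; k is not least since b < k.
Only q has nothing below it, so q is the smallest.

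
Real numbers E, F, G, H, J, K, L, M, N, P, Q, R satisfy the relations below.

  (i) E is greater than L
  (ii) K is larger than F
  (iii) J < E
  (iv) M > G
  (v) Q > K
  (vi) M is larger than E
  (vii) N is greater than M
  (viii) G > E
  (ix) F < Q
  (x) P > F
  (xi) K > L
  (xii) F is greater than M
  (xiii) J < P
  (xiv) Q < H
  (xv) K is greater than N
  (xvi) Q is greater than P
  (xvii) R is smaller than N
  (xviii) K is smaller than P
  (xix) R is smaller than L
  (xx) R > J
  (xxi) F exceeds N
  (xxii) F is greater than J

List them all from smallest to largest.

J < R < L < E < G < M < N < F < K < P < Q < H

The consecutive links are each given: J < R; R < L; L < E; E < G; G < M; M < N; N < F; F < K; K < P; P < Q; Q < H.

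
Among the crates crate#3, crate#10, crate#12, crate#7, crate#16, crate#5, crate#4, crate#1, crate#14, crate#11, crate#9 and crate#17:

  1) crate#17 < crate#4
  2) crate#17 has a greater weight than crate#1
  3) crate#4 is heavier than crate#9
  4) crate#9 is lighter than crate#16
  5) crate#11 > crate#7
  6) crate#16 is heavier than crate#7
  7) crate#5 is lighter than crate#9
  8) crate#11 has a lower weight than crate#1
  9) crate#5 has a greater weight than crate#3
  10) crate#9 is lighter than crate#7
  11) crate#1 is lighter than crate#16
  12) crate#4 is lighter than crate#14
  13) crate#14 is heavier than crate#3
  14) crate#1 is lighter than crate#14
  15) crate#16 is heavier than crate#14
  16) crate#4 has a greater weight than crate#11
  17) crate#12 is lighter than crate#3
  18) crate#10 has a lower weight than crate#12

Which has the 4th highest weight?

The consecutive relations fix a unique order: crate#10 < crate#12 < crate#3 < crate#5 < crate#9 < crate#7 < crate#11 < crate#1 < crate#17 < crate#4 < crate#14 < crate#16.
Counting 4 from the largest end gives crate#17.

crate#17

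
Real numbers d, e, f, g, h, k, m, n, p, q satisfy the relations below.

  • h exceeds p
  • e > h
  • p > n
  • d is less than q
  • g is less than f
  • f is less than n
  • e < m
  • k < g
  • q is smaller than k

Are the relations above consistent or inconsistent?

consistent

The single ordering d < q < k < g < f < n < p < h < e < m satisfies every listed relation, so no contradiction arises.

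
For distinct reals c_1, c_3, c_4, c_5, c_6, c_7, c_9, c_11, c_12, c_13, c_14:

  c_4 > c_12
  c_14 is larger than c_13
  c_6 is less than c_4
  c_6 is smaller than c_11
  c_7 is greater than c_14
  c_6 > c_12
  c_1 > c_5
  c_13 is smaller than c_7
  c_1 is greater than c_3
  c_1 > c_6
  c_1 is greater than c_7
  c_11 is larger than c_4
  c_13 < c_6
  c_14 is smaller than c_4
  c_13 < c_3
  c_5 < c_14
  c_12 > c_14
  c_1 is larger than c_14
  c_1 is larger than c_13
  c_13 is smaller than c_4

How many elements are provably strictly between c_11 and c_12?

2

Chaining upward from c_12 reaches: c_6, c_4, c_1.
Chaining downward from c_11 reaches: c_13, c_5, c_14, c_6, c_4.
Strictly between c_12 and c_11 are those in both lists: c_6, c_4 — 2 elements.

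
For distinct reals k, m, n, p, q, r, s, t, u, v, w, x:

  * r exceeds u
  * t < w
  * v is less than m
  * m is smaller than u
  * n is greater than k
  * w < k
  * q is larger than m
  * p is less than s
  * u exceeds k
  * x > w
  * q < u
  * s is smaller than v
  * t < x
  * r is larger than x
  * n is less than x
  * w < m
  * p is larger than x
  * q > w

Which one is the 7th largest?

Piecing the relations together gives one ordering: t < w < k < n < x < p < s < v < m < q < u < r.
Counting 7 from the largest end gives p.

p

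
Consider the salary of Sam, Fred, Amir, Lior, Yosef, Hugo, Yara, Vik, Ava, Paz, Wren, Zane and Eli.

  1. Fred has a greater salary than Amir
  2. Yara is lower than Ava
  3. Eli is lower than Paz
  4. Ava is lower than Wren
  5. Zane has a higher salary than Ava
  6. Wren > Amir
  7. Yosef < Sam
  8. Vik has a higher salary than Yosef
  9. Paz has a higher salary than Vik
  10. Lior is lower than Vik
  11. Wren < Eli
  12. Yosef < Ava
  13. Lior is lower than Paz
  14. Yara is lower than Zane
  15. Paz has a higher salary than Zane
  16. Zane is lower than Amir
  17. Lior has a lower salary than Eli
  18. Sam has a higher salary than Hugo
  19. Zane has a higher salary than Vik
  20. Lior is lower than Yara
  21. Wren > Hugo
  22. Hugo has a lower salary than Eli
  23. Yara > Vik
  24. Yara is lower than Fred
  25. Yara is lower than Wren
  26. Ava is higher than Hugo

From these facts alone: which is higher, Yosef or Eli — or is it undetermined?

Eli

Yosef < Vik and Vik < Yara give Yosef < Yara.
Then Yara < Ava extends the chain to Ava.
Then Ava < Zane extends the chain to Zane.
Then Zane < Amir extends the chain to Amir.
Then Amir < Wren extends the chain to Wren.
With Wren < Eli: Yosef < Vik < Yara < Ava < Zane < Amir < Wren < Eli.
So Eli is higher.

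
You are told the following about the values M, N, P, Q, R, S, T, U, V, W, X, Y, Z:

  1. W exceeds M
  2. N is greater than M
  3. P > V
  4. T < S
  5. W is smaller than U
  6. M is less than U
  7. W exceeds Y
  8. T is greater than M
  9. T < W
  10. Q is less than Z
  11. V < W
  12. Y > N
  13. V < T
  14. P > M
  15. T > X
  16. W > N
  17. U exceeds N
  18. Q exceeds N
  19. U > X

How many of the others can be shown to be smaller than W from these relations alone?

6

The elements the relations force below W are M, N, Y, V, X, T — no chain reaches any other.
That is 6.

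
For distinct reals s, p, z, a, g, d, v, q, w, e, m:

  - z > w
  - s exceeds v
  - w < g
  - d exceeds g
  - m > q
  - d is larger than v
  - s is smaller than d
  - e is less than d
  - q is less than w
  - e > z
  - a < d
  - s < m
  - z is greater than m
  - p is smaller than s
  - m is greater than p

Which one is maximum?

d

Chaining downward from d: directly below it, v, a, s, g, e; then p, w, z; then q, m.
That covers every other element, and nothing is given above d, so d is the maximum.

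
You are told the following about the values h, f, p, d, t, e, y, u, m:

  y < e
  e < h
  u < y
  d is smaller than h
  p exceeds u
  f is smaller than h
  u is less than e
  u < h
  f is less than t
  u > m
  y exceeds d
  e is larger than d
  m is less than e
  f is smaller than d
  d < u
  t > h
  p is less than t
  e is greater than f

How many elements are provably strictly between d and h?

3

Chaining upward from d reaches: u, y, e, p, t.
Chaining downward from h reaches: m, f, u, y, e.
Strictly between d and h are those in both lists: u, y, e — 3 elements.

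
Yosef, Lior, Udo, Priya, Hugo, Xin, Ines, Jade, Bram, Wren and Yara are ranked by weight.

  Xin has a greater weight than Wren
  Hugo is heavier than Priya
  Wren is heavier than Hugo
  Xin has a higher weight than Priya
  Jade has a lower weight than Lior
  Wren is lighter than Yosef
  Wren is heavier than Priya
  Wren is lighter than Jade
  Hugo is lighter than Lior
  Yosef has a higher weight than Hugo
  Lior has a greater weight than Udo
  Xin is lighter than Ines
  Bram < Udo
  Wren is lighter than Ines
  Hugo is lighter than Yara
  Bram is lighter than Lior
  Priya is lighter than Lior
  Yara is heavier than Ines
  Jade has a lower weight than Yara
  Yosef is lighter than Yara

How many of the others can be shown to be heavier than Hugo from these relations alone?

Directly above Hugo: Wren, Yosef, Yara, Lior.
One step further: Jade, Xin, Ines (7 so far).
Nothing else is reachable above Hugo; 7 in all.

7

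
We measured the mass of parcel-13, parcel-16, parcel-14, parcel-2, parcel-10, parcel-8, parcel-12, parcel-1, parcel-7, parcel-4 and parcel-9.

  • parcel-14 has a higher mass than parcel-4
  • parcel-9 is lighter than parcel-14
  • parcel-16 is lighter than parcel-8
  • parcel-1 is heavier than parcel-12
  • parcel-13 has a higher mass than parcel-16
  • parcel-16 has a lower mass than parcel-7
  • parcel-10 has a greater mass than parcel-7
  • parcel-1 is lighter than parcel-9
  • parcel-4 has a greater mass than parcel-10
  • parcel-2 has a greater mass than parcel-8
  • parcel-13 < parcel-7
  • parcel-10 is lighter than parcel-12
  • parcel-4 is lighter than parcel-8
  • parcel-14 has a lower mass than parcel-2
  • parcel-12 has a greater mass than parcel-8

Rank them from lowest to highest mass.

The consecutive links are each given: parcel-16 < parcel-13; parcel-13 < parcel-7; parcel-7 < parcel-10; parcel-10 < parcel-4; parcel-4 < parcel-8; parcel-8 < parcel-12; parcel-12 < parcel-1; parcel-1 < parcel-9; parcel-9 < parcel-14; parcel-14 < parcel-2.

parcel-16 < parcel-13 < parcel-7 < parcel-10 < parcel-4 < parcel-8 < parcel-12 < parcel-1 < parcel-9 < parcel-14 < parcel-2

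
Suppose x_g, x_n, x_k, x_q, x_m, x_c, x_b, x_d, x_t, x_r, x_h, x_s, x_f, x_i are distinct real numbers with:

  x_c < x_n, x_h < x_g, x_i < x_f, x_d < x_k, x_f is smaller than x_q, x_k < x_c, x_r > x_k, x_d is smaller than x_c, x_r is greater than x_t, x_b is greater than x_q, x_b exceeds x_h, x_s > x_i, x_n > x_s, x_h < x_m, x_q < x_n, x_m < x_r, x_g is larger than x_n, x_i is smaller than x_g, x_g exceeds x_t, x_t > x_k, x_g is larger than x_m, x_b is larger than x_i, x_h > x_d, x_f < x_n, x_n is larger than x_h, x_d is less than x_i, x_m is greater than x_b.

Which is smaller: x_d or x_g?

Chaining the given relations: x_d < x_i < x_f < x_q < x_b < x_m < x_g.
So x_d < x_g; x_d is the smaller of the two.

x_d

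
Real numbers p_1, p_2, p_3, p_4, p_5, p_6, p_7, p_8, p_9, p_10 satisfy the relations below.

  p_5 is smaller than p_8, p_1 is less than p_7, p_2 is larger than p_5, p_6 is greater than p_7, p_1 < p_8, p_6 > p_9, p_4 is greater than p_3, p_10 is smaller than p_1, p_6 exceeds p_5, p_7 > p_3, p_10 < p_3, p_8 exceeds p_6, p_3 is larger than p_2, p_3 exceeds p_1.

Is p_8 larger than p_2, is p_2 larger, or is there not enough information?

Following the relations from p_2: p_2 < p_3 < p_7 < p_6 < p_8.
So p_8 is larger.

p_8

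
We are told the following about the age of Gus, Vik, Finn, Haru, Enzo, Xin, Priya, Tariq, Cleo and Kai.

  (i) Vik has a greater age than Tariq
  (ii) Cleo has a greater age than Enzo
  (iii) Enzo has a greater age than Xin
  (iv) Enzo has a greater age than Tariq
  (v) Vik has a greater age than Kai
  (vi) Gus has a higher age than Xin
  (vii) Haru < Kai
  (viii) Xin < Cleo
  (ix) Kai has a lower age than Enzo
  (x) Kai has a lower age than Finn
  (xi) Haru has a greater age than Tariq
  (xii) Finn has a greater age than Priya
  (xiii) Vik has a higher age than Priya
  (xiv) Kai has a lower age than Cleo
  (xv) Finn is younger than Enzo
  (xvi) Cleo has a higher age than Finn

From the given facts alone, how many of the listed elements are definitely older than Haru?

5

From Haru the given relations immediately reach Kai.
From those, Finn, Enzo, Cleo, Vik — 5 in total.
Nothing else is reachable above Haru; 5 in all.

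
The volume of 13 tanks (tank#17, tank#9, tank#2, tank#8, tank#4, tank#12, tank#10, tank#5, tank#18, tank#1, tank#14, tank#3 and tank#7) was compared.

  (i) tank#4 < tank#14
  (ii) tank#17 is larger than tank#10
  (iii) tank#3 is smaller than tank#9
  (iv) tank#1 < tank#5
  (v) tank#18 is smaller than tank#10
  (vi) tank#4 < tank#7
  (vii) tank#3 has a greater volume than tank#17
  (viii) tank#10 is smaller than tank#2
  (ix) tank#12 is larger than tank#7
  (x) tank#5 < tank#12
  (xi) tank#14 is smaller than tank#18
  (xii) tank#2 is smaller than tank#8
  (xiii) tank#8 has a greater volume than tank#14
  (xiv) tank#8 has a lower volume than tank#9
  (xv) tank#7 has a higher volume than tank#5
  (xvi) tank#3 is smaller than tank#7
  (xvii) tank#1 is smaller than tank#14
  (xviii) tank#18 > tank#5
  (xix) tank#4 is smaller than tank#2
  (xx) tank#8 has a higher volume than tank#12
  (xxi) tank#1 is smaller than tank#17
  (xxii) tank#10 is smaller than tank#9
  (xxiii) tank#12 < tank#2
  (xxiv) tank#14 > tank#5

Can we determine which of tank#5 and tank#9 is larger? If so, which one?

tank#9

Following the relations from tank#5: tank#5 < tank#14 < tank#18 < tank#10 < tank#17 < tank#3 < tank#7 < tank#12 < tank#2 < tank#8 < tank#9.
So tank#9 is larger.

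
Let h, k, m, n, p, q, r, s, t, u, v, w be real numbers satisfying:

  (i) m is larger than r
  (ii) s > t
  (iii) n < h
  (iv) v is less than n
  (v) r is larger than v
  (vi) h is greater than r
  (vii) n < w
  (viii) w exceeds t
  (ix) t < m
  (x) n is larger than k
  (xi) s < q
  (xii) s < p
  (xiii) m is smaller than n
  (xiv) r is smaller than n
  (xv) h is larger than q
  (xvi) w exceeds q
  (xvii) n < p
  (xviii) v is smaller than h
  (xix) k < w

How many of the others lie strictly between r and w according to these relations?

Chaining upward from r reaches: m, n, p, h.
Chaining downward from w reaches: t, v, s, m, k, n, q.
Strictly between r and w are those in both lists: m, n — 2 elements.

2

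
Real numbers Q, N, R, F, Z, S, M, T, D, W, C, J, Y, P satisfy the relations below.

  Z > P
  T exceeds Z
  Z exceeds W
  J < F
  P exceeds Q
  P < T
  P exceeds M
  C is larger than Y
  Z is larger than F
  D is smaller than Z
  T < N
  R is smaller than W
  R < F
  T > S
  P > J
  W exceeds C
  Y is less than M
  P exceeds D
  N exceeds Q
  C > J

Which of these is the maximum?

N

Chaining downward from N: directly below it, Q, T; then S, P, Z; then J, F, M, D, W; then Y, C, R.
That covers every other element, and nothing is given above N, so N is the maximum.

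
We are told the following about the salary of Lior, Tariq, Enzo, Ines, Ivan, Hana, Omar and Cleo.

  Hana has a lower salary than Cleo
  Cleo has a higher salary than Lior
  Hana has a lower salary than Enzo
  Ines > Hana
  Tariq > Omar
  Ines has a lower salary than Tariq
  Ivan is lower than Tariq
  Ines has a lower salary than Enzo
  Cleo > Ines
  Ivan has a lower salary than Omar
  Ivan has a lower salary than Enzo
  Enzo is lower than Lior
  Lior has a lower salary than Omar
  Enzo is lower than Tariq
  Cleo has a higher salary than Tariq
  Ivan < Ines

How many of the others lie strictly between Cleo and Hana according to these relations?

Chaining upward from Hana reaches: Ines, Enzo, Lior, Omar, Tariq.
Chaining downward from Cleo reaches: Ivan, Ines, Enzo, Lior, Omar, Tariq.
Strictly between Hana and Cleo are those in both lists: Ines, Enzo, Lior, Omar, Tariq — 5 elements.

5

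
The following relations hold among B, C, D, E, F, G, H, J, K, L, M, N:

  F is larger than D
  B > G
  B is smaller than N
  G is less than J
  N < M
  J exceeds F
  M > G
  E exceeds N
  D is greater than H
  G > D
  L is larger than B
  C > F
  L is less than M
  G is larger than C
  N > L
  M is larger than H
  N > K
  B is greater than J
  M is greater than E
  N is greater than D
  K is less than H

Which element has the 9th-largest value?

F

The consecutive relations fix a unique order: K < H < D < F < C < G < J < B < L < N < E < M.
The 9th largest is F.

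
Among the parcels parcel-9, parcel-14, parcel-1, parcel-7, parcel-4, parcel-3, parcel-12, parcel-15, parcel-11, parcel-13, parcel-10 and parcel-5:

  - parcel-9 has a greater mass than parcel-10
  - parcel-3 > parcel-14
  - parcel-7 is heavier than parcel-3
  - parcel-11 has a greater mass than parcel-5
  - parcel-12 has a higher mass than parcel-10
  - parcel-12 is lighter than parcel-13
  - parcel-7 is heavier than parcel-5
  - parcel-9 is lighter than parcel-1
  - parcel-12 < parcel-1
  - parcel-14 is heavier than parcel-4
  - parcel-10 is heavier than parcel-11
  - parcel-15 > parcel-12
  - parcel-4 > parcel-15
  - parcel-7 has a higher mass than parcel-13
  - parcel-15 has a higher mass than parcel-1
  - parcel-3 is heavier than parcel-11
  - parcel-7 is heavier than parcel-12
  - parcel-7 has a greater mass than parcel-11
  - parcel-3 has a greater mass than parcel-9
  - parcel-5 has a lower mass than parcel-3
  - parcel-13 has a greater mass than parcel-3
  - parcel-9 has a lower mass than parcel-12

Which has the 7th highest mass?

parcel-1

Piecing the relations together gives one ordering: parcel-5 < parcel-11 < parcel-10 < parcel-9 < parcel-12 < parcel-1 < parcel-15 < parcel-4 < parcel-14 < parcel-3 < parcel-13 < parcel-7.
Counting 7 from the largest end gives parcel-1.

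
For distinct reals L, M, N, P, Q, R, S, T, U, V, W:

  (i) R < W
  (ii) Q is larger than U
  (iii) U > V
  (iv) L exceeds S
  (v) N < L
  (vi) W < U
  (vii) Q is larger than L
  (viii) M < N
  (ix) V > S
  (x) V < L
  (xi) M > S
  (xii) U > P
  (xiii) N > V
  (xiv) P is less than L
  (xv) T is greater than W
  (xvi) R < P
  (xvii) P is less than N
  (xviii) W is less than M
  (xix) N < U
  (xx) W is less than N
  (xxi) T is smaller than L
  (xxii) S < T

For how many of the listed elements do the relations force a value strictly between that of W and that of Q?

Chaining upward from W reaches: M, T, N, L, U.
Chaining downward from Q reaches: S, R, M, V, T, P, N, L, U.
Strictly between W and Q are those in both lists: M, T, N, L, U — 5 elements.

5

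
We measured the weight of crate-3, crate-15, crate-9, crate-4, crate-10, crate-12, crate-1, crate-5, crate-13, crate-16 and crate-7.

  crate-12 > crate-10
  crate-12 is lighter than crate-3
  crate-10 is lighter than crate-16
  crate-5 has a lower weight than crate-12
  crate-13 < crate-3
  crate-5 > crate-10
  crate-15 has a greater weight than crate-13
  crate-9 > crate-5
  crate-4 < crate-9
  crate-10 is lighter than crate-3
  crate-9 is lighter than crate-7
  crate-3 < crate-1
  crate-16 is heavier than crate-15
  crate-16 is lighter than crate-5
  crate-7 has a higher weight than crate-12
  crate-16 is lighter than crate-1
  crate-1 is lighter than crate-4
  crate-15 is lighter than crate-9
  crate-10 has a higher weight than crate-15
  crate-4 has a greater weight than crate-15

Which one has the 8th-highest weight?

crate-16

Chaining the given pairs: crate-13 < crate-15 < crate-10 < crate-16 < crate-5 < crate-12 < crate-3 < crate-1 < crate-4 < crate-9 < crate-7.
The 8th largest is crate-16.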